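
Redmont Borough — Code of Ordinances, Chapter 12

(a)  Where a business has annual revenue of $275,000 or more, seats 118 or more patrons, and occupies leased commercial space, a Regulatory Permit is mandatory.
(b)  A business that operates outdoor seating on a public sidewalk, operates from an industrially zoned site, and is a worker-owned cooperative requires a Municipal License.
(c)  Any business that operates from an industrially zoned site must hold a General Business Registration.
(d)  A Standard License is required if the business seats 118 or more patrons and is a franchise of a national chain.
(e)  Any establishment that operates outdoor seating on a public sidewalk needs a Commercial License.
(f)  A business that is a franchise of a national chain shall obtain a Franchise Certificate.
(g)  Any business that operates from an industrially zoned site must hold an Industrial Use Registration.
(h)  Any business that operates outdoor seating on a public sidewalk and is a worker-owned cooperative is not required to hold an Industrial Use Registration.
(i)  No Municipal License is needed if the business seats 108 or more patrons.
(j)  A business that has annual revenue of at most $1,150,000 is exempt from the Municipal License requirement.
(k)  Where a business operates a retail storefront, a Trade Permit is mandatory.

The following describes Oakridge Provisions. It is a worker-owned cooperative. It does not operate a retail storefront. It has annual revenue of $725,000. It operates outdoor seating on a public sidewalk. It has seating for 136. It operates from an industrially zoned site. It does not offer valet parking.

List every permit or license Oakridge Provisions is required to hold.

(a) revenue $725,000 ≥ $275,000; seating 136 ≥ 118; operates from an industrially zoned site (not: occupies leased commercial space) → Regulatory Permit not required.
(b) operates outdoor seating on a public sidewalk; operates from an industrially zoned site; is a worker-owned cooperative → Municipal License required.
(c) operates from an industrially zoned site → General Business Registration required.
(d) seating 136 ≥ 118; is a worker-owned cooperative (not: is a franchise of a national chain) → Standard License not required.
(e) operates outdoor seating on a public sidewalk → Commercial License required.
(f) is a worker-owned cooperative (not: is a franchise of a national chain) → Franchise Certificate not required.
(g) operates from an industrially zoned site → Industrial Use Registration required.
(h) operates outdoor seating on a public sidewalk; is a worker-owned cooperative → exempt from Industrial Use Registration.
(i) seating 136 ≥ 108 → exempt from Municipal License.
(j) revenue $725,000 ≤ $1,150,000 → exempt from Municipal License.
(k) does not operate a retail storefront → Trade Permit not required.

Commercial License, General Business Registration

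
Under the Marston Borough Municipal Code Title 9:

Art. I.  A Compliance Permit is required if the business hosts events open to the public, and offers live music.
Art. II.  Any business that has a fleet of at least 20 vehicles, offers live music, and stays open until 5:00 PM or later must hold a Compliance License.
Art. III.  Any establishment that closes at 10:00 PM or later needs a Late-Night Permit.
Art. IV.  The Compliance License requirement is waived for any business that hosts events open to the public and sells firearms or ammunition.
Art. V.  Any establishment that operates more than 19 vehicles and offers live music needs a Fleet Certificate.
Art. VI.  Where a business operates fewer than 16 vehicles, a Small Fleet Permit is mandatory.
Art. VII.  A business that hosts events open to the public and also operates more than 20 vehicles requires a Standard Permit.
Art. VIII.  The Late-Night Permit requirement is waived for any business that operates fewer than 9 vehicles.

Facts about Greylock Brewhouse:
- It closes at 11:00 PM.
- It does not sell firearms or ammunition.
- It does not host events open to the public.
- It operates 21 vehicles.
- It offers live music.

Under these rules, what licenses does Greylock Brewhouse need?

Compliance License, Fleet Certificate, Late-Night Permit

Art. I. does not host events open to the public; offers live music → Compliance Permit not required.
Art. II. vehicles 21 ≥ 20; offers live music; closes 11:00 PM, after 5:00 PM → Compliance License required.
Art. III. closes 11:00 PM, after 10:00 PM → Late-Night Permit required.
Art. IV. does not host events open to the public; does not sell firearms or ammunition → Compliance License exemption does not apply.
Art. V. vehicles 21 > 19; offers live music → Fleet Certificate required.
Art. VI. vehicles 21 ≥ 16 → Small Fleet Permit not required.
Art. VII. does not host events open to the public; vehicles 21 > 20 → Standard Permit not required.
Art. VIII. vehicles 21 ≥ 9 → Late-Night Permit exemption does not apply.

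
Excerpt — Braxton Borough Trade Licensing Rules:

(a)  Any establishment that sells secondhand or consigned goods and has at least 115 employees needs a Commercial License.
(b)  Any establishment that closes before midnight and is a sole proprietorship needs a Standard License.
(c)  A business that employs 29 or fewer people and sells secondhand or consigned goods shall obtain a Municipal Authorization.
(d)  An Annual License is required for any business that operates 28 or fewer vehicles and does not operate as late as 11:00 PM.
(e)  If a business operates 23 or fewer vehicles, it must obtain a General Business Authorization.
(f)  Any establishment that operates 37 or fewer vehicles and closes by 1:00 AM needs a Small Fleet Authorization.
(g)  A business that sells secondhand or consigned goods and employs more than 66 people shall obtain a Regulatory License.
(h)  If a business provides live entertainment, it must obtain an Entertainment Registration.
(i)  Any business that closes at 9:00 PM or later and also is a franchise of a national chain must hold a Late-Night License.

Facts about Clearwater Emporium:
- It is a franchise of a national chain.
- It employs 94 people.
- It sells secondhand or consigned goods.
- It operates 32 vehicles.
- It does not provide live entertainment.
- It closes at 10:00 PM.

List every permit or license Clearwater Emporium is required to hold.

Late-Night License, Regulatory License, Small Fleet Authorization

(a) sells secondhand or consigned goods; employees 94 < 115 → Commercial License not required.
(b) closes 10:00 PM, at/before midnight; is a franchise of a national chain (not: is a sole proprietorship) → Standard License not required.
(c) employees 94 > 29; sells secondhand or consigned goods → Municipal Authorization not required.
(d) vehicles 32 > 28; closes 10:00 PM, at/before 11:00 PM → Annual License not required.
(e) vehicles 32 > 23 → General Business Authorization not required.
(f) vehicles 32 ≤ 37; closes 10:00 PM, at/before 1:00 AM → Small Fleet Authorization required.
(g) sells secondhand or consigned goods; employees 94 > 66 → Regulatory License required.
(h) does not provide live entertainment → Entertainment Registration not required.
(i) closes 10:00 PM, after 9:00 PM; is a franchise of a national chain → Late-Night License required.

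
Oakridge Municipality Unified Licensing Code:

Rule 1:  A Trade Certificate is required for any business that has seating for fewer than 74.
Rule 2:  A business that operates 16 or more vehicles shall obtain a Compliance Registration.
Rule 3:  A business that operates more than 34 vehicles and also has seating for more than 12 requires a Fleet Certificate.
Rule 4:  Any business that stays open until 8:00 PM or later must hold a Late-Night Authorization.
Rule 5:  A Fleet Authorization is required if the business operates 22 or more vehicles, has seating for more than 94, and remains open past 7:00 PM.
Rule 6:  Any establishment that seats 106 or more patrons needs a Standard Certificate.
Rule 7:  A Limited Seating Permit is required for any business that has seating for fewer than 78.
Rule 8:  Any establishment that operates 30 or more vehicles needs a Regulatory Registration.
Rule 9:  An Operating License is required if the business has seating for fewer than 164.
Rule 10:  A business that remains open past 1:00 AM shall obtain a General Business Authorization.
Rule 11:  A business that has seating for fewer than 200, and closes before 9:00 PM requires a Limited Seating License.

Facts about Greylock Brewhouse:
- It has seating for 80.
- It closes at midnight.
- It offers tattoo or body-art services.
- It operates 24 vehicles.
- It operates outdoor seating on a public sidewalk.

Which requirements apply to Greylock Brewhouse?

Rule 1: seating 80 ≥ 74 → Trade Certificate not required.
Rule 2: vehicles 24 ≥ 16 → Compliance Registration required.
Rule 3: vehicles 24 ≤ 34; seating 80 > 12 → Fleet Certificate not required.
Rule 4: closes midnight, after 8:00 PM → Late-Night Authorization required.
Rule 5: vehicles 24 ≥ 22; seating 80 ≤ 94; closes midnight, after 7:00 PM → Fleet Authorization not required.
Rule 6: seating 80 < 106 → Standard Certificate not required.
Rule 7: seating 80 ≥ 78 → Limited Seating Permit not required.
Rule 8: vehicles 24 < 30 → Regulatory Registration not required.
Rule 9: seating 80 < 164 → Operating License required.
Rule 10: closes midnight, at/before 1:00 AM → General Business Authorization not required.
Rule 11: seating 80 < 200; closes midnight, after 9:00 PM → Limited Seating License not required.

Compliance Registration, Late-Night Authorization, Operating License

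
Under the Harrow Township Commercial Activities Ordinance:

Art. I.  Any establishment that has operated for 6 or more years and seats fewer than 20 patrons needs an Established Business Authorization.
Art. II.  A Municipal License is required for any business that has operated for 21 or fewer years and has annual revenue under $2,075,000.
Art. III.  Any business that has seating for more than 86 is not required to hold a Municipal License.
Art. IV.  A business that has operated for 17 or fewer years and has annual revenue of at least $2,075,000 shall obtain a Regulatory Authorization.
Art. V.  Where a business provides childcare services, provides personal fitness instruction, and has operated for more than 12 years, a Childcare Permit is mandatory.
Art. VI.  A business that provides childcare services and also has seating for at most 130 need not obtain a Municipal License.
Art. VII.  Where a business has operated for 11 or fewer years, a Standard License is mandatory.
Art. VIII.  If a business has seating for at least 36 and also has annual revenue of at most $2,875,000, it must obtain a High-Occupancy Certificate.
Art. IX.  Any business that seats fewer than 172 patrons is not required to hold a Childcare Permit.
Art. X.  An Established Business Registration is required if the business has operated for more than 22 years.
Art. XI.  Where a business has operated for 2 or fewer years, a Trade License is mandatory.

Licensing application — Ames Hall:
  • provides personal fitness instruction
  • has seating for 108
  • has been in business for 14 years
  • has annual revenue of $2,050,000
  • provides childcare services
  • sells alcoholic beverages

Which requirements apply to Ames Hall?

High-Occupancy Certificate

Art. I. years in business 14 ≥ 6; seating 108 ≥ 20 → Established Business Authorization not required.
Art. II. years in business 14 ≤ 21; revenue $2,050,000 < $2,075,000 → Municipal License required.
Art. III. seating 108 > 86 → exempt from Municipal License.
Art. IV. years in business 14 ≤ 17; revenue $2,050,000 < $2,075,000 → Regulatory Authorization not required.
Art. V. provides childcare services; provides personal fitness instruction; years in business 14 > 12 → Childcare Permit required.
Art. VI. provides childcare services; seating 108 ≤ 130 → exempt from Municipal License.
Art. VII. years in business 14 > 11 → Standard License not required.
Art. VIII. seating 108 ≥ 36; revenue $2,050,000 ≤ $2,875,000 → High-Occupancy Certificate required.
Art. IX. seating 108 < 172 → exempt from Childcare Permit.
Art. X. years in business 14 ≤ 22 → Established Business Registration not required.
Art. XI. years in business 14 > 2 → Trade License not required.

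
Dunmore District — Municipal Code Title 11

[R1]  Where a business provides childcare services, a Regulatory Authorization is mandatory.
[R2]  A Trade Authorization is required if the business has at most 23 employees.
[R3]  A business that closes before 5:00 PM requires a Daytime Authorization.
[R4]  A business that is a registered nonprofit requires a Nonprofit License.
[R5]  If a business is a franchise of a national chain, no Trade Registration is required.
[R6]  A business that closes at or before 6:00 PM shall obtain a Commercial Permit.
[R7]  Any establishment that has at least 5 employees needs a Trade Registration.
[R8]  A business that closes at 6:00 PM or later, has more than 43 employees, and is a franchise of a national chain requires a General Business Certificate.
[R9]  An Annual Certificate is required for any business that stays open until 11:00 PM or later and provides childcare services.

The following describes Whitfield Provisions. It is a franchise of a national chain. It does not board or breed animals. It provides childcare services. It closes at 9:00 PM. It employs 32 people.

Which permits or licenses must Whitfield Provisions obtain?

Regulatory Authorization

[R1] provides childcare services → Regulatory Authorization required.
[R2] employees 32 > 23 → Trade Authorization not required.
[R3] closes 9:00 PM, after 5:00 PM → Daytime Authorization not required.
[R4] is a franchise of a national chain (not: is a registered nonprofit) → Nonprofit License not required.
[R5] is a franchise of a national chain → exempt from Trade Registration.
[R6] closes 9:00 PM, after 6:00 PM → Commercial Permit not required.
[R7] employees 32 ≥ 5 → Trade Registration required.
[R8] closes 9:00 PM, after 6:00 PM; employees 32 ≤ 43; is a franchise of a national chain → General Business Certificate not required.
[R9] closes 9:00 PM, at/before 11:00 PM; provides childcare services → Annual Certificate not required.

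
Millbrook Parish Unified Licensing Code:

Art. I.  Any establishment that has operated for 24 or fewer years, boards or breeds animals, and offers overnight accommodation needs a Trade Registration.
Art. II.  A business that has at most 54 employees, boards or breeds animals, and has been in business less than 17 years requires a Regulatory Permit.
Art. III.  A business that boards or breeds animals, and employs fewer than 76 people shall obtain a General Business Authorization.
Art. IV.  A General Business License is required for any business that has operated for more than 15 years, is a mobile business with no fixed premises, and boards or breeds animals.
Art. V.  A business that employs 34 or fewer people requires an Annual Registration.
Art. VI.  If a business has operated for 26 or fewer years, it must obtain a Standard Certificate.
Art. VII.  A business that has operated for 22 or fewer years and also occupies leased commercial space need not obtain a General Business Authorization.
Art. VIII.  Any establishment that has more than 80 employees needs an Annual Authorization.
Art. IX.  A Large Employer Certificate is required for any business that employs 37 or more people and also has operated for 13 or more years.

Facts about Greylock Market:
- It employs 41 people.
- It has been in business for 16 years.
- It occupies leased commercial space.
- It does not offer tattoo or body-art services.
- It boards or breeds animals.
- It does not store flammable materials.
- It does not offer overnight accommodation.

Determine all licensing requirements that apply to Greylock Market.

Large Employer Certificate, Regulatory Permit, Standard Certificate

Art. I. years in business 16 ≤ 24; boards or breeds animals; does not offer overnight accommodation → Trade Registration not required.
Art. II. employees 41 ≤ 54; boards or breeds animals; years in business 16 < 17 → Regulatory Permit required.
Art. III. boards or breeds animals; employees 41 < 76 → General Business Authorization required.
Art. IV. years in business 16 > 15; occupies leased commercial space (not: is a mobile business with no fixed premises); boards or breeds animals → General Business License not required.
Art. V. employees 41 > 34 → Annual Registration not required.
Art. VI. years in business 16 ≤ 26 → Standard Certificate required.
Art. VII. years in business 16 ≤ 22; occupies leased commercial space → exempt from General Business Authorization.
Art. VIII. employees 41 ≤ 80 → Annual Authorization not required.
Art. IX. employees 41 ≥ 37; years in business 16 ≥ 13 → Large Employer Certificate required.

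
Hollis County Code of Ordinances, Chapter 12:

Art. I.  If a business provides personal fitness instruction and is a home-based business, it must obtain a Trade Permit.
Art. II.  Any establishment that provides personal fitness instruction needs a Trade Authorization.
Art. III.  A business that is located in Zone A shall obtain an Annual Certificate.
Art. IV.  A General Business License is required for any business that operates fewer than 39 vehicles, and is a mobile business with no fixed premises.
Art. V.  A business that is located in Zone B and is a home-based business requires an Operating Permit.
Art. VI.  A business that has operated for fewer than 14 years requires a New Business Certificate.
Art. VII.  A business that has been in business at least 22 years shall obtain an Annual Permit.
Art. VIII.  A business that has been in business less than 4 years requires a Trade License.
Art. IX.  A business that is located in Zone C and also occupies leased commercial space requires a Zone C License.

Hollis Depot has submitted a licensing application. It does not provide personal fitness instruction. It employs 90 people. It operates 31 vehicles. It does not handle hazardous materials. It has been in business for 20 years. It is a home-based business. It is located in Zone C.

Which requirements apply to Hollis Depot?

Art. I. does not provide personal fitness instruction; is a home-based business → Trade Permit not required.
Art. II. does not provide personal fitness instruction → Trade Authorization not required.
Art. III. is located in Zone C (not: is located in Zone A) → Annual Certificate not required.
Art. IV. vehicles 31 < 39; is a home-based business (not: is a mobile business with no fixed premises) → General Business License not required.
Art. V. is located in Zone C (not: is located in Zone B); is a home-based business → Operating Permit not required.
Art. VI. years in business 20 ≥ 14 → New Business Certificate not required.
Art. VII. years in business 20 < 22 → Annual Permit not required.
Art. VIII. years in business 20 ≥ 4 → Trade License not required.
Art. IX. is located in Zone C; is a home-based business (not: occupies leased commercial space) → Zone C License not required.

None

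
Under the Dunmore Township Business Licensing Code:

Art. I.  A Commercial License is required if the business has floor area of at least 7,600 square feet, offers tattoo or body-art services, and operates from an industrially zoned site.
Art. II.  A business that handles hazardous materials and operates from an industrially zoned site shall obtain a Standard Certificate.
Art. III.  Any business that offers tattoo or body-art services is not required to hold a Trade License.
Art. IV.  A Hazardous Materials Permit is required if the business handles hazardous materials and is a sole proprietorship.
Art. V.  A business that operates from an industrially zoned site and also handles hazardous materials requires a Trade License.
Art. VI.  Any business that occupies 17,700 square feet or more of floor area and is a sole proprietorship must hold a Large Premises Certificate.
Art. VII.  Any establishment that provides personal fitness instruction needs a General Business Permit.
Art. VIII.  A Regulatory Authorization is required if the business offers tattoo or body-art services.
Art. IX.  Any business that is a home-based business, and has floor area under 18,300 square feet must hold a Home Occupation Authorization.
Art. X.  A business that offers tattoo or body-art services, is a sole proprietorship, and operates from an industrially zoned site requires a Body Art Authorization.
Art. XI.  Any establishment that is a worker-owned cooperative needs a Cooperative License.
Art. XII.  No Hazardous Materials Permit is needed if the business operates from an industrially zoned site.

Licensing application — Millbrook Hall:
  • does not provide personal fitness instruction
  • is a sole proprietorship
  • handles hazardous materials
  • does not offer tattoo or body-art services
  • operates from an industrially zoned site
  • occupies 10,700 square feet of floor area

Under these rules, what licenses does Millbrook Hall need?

Standard Certificate, Trade License

Art. I. floor area 10,700 square feet ≥ 7,600 square feet; does not offer tattoo or body-art services; operates from an industrially zoned site → Commercial License not required.
Art. II. handles hazardous materials; operates from an industrially zoned site → Standard Certificate required.
Art. III. does not offer tattoo or body-art services → Trade License exemption does not apply.
Art. IV. handles hazardous materials; is a sole proprietorship → Hazardous Materials Permit required.
Art. V. operates from an industrially zoned site; handles hazardous materials → Trade License required.
Art. VI. floor area 10,700 square feet < 17,700 square feet; is a sole proprietorship → Large Premises Certificate not required.
Art. VII. does not provide personal fitness instruction → General Business Permit not required.
Art. VIII. does not offer tattoo or body-art services → Regulatory Authorization not required.
Art. IX. operates from an industrially zoned site (not: is a home-based business); floor area 10,700 square feet < 18,300 square feet → Home Occupation Authorization not required.
Art. X. does not offer tattoo or body-art services; is a sole proprietorship; operates from an industrially zoned site → Body Art Authorization not required.
Art. XI. is a sole proprietorship (not: is a worker-owned cooperative) → Cooperative License not required.
Art. XII. operates from an industrially zoned site → exempt from Hazardous Materials Permit.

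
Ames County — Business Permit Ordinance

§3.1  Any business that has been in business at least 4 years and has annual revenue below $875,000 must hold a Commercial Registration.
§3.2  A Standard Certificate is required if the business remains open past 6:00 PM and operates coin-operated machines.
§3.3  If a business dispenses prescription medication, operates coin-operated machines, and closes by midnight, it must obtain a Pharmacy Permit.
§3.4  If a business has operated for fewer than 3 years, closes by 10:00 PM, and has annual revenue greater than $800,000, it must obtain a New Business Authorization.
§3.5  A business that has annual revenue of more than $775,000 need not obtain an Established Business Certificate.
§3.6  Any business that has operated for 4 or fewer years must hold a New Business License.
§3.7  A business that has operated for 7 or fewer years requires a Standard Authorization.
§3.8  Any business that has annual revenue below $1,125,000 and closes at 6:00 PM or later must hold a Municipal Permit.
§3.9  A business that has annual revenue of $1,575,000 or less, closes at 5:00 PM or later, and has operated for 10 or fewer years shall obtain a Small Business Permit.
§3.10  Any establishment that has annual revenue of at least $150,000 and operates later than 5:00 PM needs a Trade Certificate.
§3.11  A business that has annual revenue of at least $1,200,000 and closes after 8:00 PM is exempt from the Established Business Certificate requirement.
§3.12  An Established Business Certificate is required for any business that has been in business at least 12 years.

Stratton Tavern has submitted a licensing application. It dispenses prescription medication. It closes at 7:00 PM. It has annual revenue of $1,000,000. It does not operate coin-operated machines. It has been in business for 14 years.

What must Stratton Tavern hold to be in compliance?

Municipal Permit, Trade Certificate

§3.1 years in business 14 ≥ 4; revenue $1,000,000 ≥ $875,000 → Commercial Registration not required.
§3.2 closes 7:00 PM, after 6:00 PM; does not operate coin-operated machines → Standard Certificate not required.
§3.3 dispenses prescription medication; does not operate coin-operated machines; closes 7:00 PM, at/before midnight → Pharmacy Permit not required.
§3.4 years in business 14 ≥ 3; closes 7:00 PM, at/before 10:00 PM; revenue $1,000,000 > $800,000 → New Business Authorization not required.
§3.5 revenue $1,000,000 > $775,000 → exempt from Established Business Certificate.
§3.6 years in business 14 > 4 → New Business License not required.
§3.7 years in business 14 > 7 → Standard Authorization not required.
§3.8 revenue $1,000,000 < $1,125,000; closes 7:00 PM, after 6:00 PM → Municipal Permit required.
§3.9 revenue $1,000,000 ≤ $1,575,000; closes 7:00 PM, after 5:00 PM; years in business 14 > 10 → Small Business Permit not required.
§3.10 revenue $1,000,000 ≥ $150,000; closes 7:00 PM, after 5:00 PM → Trade Certificate required.
§3.11 revenue $1,000,000 < $1,200,000; closes 7:00 PM, at/before 8:00 PM → Established Business Certificate exemption does not apply.
§3.12 years in business 14 ≥ 12 → Established Business Certificate required.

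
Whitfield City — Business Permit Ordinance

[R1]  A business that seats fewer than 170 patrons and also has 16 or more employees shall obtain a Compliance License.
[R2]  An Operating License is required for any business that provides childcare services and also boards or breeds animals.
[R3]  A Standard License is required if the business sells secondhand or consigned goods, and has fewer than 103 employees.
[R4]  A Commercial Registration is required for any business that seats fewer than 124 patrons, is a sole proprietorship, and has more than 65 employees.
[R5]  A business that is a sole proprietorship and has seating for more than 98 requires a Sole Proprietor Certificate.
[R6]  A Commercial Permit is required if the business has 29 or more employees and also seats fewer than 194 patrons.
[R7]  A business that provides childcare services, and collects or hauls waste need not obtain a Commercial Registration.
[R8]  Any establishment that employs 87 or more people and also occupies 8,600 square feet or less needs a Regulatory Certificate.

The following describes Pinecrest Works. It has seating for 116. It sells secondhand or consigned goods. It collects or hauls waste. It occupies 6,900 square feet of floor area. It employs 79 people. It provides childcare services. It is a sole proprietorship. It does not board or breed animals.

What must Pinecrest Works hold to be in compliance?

Commercial Permit, Compliance License, Sole Proprietor Certificate, Standard License

[R1] seating 116 < 170; employees 79 ≥ 16 → Compliance License required.
[R2] provides childcare services; does not board or breed animals → Operating License not required.
[R3] sells secondhand or consigned goods; employees 79 < 103 → Standard License required.
[R4] seating 116 < 124; is a sole proprietorship; employees 79 > 65 → Commercial Registration required.
[R5] is a sole proprietorship; seating 116 > 98 → Sole Proprietor Certificate required.
[R6] employees 79 ≥ 29; seating 116 < 194 → Commercial Permit required.
[R7] provides childcare services; collects or hauls waste → exempt from Commercial Registration.
[R8] employees 79 < 87; floor area 6,900 square feet ≤ 8,600 square feet → Regulatory Certificate not required.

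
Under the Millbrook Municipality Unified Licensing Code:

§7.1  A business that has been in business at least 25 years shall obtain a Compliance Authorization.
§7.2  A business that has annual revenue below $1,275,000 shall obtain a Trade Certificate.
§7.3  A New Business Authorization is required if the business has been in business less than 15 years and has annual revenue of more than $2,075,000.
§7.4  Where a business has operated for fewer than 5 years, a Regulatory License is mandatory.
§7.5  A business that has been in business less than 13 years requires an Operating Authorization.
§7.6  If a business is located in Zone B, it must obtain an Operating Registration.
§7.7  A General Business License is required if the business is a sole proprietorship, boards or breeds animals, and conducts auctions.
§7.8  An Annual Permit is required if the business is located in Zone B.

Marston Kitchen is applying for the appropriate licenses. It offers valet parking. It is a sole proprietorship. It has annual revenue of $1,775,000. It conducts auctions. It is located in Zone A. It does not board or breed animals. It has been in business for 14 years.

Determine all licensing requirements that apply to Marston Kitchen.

§7.1 years in business 14 < 25 → Compliance Authorization not required.
§7.2 revenue $1,775,000 ≥ $1,275,000 → Trade Certificate not required.
§7.3 years in business 14 < 15; revenue $1,775,000 ≤ $2,075,000 → New Business Authorization not required.
§7.4 years in business 14 ≥ 5 → Regulatory License not required.
§7.5 years in business 14 ≥ 13 → Operating Authorization not required.
§7.6 is located in Zone A (not: is located in Zone B) → Operating Registration not required.
§7.7 is a sole proprietorship; does not board or breed animals; conducts auctions → General Business License not required.
§7.8 is located in Zone A (not: is located in Zone B) → Annual Permit not required.

None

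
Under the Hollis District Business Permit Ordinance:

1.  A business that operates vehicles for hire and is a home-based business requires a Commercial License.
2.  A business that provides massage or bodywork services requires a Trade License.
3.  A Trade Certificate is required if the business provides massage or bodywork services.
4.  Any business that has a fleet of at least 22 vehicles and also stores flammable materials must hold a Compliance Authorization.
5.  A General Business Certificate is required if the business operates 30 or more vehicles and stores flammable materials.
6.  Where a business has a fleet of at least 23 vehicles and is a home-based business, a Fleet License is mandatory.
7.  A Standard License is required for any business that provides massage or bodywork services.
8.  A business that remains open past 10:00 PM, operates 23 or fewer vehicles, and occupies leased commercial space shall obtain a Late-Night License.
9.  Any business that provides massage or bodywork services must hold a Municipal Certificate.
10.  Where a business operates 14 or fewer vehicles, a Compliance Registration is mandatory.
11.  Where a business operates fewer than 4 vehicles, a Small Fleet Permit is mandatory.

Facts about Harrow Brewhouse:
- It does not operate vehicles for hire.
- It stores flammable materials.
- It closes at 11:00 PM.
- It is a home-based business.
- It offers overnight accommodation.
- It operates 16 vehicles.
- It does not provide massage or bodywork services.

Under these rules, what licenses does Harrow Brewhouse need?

1. does not operate vehicles for hire; is a home-based business → Commercial License not required.
2. does not provide massage or bodywork services → Trade License not required.
3. does not provide massage or bodywork services → Trade Certificate not required.
4. vehicles 16 < 22; stores flammable materials → Compliance Authorization not required.
5. vehicles 16 < 30; stores flammable materials → General Business Certificate not required.
6. vehicles 16 < 23; is a home-based business → Fleet License not required.
7. does not provide massage or bodywork services → Standard License not required.
8. closes 11:00 PM, after 10:00 PM; vehicles 16 ≤ 23; is a home-based business (not: occupies leased commercial space) → Late-Night License not required.
9. does not provide massage or bodywork services → Municipal Certificate not required.
10. vehicles 16 > 14 → Compliance Registration not required.
11. vehicles 16 ≥ 4 → Small Fleet Permit not required.

None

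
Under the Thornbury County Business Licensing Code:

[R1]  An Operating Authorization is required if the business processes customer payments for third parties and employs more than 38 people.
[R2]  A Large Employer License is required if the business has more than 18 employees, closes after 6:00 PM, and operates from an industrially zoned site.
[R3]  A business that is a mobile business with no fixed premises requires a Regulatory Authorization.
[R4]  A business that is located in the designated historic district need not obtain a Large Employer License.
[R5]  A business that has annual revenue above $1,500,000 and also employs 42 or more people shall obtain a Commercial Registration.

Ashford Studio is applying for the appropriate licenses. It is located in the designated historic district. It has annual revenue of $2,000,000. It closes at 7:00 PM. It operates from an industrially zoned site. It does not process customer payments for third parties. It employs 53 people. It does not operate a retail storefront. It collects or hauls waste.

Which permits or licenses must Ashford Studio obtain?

[R1] does not process customer payments for third parties; employees 53 > 38 → Operating Authorization not required.
[R2] employees 53 > 18; closes 7:00 PM, after 6:00 PM; operates from an industrially zoned site → Large Employer License required.
[R3] operates from an industrially zoned site (not: is a mobile business with no fixed premises) → Regulatory Authorization not required.
[R4] is located in the designated historic district → exempt from Large Employer License.
[R5] revenue $2,000,000 > $1,500,000; employees 53 ≥ 42 → Commercial Registration required.

Commercial Registration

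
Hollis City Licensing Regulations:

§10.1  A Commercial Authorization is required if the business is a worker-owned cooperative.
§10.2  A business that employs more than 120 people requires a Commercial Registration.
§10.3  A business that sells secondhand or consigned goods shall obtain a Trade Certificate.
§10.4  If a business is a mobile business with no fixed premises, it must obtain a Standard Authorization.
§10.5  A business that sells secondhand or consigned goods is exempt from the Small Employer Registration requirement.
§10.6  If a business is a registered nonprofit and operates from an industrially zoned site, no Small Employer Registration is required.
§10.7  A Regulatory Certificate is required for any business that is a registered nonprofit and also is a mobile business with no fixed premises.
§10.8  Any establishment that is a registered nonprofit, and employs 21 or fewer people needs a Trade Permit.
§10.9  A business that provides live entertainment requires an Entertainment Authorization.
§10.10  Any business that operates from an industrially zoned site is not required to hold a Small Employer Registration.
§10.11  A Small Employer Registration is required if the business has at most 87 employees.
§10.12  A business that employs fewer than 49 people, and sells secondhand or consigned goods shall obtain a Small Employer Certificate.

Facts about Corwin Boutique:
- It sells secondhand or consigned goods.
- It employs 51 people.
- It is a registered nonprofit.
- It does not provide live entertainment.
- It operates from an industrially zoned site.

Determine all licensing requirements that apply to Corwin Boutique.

§10.1 is a registered nonprofit (not: is a worker-owned cooperative) → Commercial Authorization not required.
§10.2 employees 51 ≤ 120 → Commercial Registration not required.
§10.3 sells secondhand or consigned goods → Trade Certificate required.
§10.4 operates from an industrially zoned site (not: is a mobile business with no fixed premises) → Standard Authorization not required.
§10.5 sells secondhand or consigned goods → exempt from Small Employer Registration.
§10.6 is a registered nonprofit; operates from an industrially zoned site → exempt from Small Employer Registration.
§10.7 is a registered nonprofit; operates from an industrially zoned site (not: is a mobile business with no fixed premises) → Regulatory Certificate not required.
§10.8 is a registered nonprofit; employees 51 > 21 → Trade Permit not required.
§10.9 does not provide live entertainment → Entertainment Authorization not required.
§10.10 operates from an industrially zoned site → exempt from Small Employer Registration.
§10.11 employees 51 ≤ 87 → Small Employer Registration required.
§10.12 employees 51 ≥ 49; sells secondhand or consigned goods → Small Employer Certificate not required.

Trade Certificate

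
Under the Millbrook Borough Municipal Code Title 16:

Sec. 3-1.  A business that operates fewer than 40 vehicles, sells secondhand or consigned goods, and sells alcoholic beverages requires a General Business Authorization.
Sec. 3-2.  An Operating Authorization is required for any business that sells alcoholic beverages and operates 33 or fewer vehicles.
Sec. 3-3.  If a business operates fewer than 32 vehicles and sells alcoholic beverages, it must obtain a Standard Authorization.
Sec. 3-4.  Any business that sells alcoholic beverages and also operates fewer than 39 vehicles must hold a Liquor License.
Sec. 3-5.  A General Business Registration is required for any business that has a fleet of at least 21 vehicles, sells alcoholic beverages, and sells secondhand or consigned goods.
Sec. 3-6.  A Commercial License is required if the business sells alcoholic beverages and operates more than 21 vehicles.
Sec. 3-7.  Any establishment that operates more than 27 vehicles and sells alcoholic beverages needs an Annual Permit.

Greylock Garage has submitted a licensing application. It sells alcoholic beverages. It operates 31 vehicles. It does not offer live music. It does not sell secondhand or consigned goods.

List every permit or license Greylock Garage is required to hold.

Sec. 3-1. vehicles 31 < 40; does not sell secondhand or consigned goods; sells alcoholic beverages → General Business Authorization not required.
Sec. 3-2. sells alcoholic beverages; vehicles 31 ≤ 33 → Operating Authorization required.
Sec. 3-3. vehicles 31 < 32; sells alcoholic beverages → Standard Authorization required.
Sec. 3-4. sells alcoholic beverages; vehicles 31 < 39 → Liquor License required.
Sec. 3-5. vehicles 31 ≥ 21; sells alcoholic beverages; does not sell secondhand or consigned goods → General Business Registration not required.
Sec. 3-6. sells alcoholic beverages; vehicles 31 > 21 → Commercial License required.
Sec. 3-7. vehicles 31 > 27; sells alcoholic beverages → Annual Permit required.

Annual Permit, Commercial License, Liquor License, Operating Authorization, Standard Authorization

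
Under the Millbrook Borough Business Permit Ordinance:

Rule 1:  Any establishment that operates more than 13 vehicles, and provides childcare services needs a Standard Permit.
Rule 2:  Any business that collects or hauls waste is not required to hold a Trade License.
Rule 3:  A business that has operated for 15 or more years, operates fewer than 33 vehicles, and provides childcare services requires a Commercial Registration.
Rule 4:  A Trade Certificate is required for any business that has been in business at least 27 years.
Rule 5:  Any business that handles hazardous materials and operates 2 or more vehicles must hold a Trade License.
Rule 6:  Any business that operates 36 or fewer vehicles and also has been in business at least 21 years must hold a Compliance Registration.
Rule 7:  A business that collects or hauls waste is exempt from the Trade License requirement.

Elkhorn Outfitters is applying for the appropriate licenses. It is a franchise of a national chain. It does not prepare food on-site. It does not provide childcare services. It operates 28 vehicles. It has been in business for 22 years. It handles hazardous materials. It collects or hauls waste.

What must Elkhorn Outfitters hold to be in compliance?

Compliance Registration

Rule 1: vehicles 28 > 13; does not provide childcare services → Standard Permit not required.
Rule 2: collects or hauls waste → exempt from Trade License.
Rule 3: years in business 22 ≥ 15; vehicles 28 < 33; does not provide childcare services → Commercial Registration not required.
Rule 4: years in business 22 < 27 → Trade Certificate not required.
Rule 5: handles hazardous materials; vehicles 28 ≥ 2 → Trade License required.
Rule 6: vehicles 28 ≤ 36; years in business 22 ≥ 21 → Compliance Registration required.
Rule 7: collects or hauls waste → exempt from Trade License.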